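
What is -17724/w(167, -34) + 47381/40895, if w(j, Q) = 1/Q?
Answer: 24644028701/40895 ≈ 6.0262e+5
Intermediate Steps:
-17724/w(167, -34) + 47381/40895 = -17724/(1/(-34)) + 47381/40895 = -17724/(-1/34) + 47381*(1/40895) = -17724*(-34) + 47381/40895 = 602616 + 47381/40895 = 24644028701/40895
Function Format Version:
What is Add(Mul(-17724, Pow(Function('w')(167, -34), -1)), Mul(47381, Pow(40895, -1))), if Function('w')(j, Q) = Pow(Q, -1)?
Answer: Rational(24644028701, 40895) ≈ 6.0262e+5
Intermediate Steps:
Add(Mul(-17724, Pow(Function('w')(167, -34), -1)), Mul(47381, Pow(40895, -1))) = Add(Mul(-17724, Pow(Pow(-34, -1), -1)), Mul(47381, Pow(40895, -1))) = Add(Mul(-17724, Pow(Rational(-1, 34), -1)), Mul(47381, Rational(1, 40895))) = Add(Mul(-17724, -34), Rational(47381, 40895)) = Add(602616, Rational(47381, 40895)) = Rational(24644028701, 40895)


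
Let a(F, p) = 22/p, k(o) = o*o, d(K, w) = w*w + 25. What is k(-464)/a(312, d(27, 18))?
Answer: 37569152/11 ≈ 3.4154e+6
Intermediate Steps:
d(K, w) = 25 + w² (d(K, w) = w² + 25 = 25 + w²)
k(o) = o²
k(-464)/a(312, d(27, 18)) = (-464)²/((22/(25 + 18²))) = 215296/((22/(25 + 324))) = 215296/((22/349)) = 215296/((22*(1/349))) = 215296/(22/349) = 215296*(349/22) = 37569152/11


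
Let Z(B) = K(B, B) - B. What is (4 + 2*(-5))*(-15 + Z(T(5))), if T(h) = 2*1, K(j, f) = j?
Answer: 90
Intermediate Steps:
T(h) = 2
Z(B) = 0 (Z(B) = B - B = 0)
(4 + 2*(-5))*(-15 + Z(T(5))) = (4 + 2*(-5))*(-15 + 0) = (4 - 10)*(-15) = -6*(-15) = 90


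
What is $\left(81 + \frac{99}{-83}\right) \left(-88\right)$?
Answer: $- \frac{582912}{83} \approx -7023.0$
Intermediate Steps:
$\left(81 + \frac{99}{-83}\right) \left(-88\right) = \left(81 + 99 \left(- \frac{1}{83}\right)\right) \left(-88\right) = \left(81 - \frac{99}{83}\right) \left(-88\right) = \frac{6624}{83} \left(-88\right) = - \frac{582912}{83}$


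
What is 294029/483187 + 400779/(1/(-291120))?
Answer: -56375738121869731/483187 ≈ -1.1667e+11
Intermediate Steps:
294029/483187 + 400779/(1/(-291120)) = 294029*(1/483187) + 400779/(-1/291120) = 294029/483187 + 400779*(-291120) = 294029/483187 - 116674782480 = -56375738121869731/483187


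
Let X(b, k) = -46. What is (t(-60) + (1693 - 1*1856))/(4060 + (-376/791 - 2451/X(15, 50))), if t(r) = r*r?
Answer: 125058682/149648605 ≈ 0.83568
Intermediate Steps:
t(r) = r**2
(t(-60) + (1693 - 1*1856))/(4060 + (-376/791 - 2451/X(15, 50))) = ((-60)**2 + (1693 - 1*1856))/(4060 + (-376/791 - 2451/(-46))) = (3600 + (1693 - 1856))/(4060 + (-376*1/791 - 2451*(-1/46))) = (3600 - 163)/(4060 + (-376/791 + 2451/46)) = 3437/(4060 + 1921445/36386) = 3437/(149648605/36386) = 3437*(36386/149648605) = 125058682/149648605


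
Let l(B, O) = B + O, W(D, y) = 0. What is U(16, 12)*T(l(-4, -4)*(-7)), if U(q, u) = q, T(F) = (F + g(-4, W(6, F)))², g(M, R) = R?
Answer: 50176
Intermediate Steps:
T(F) = F² (T(F) = (F + 0)² = F²)
U(16, 12)*T(l(-4, -4)*(-7)) = 16*((-4 - 4)*(-7))² = 16*(-8*(-7))² = 16*56² = 16*3136 = 50176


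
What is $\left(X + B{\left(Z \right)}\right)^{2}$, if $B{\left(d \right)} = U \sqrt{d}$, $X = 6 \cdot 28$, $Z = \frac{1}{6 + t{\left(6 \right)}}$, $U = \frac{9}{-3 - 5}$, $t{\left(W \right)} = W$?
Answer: $\frac{7225371}{256} - 63 \sqrt{3} \approx 28115.0$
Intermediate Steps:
$U = - \frac{9}{8}$ ($U = \frac{9}{-3 - 5} = \frac{9}{-8} = 9 \left(- \frac{1}{8}\right) = - \frac{9}{8} \approx -1.125$)
$Z = \frac{1}{12}$ ($Z = \frac{1}{6 + 6} = \frac{1}{12} \approx 0.083333$)
$X = 168$
$B{\left(d \right)} = - \frac{9 \sqrt{d}}{8}$
$\left(X + B{\left(Z \right)}\right)^{2} = \left(168 - \frac{9}{8 \cdot 2 \sqrt{3}}\right)^{2} = \left(168 - \frac{9 \frac{\sqrt{3}}{6}}{8}\right)^{2} = \left(168 - \frac{3 \sqrt{3}}{16}\right)^{2}$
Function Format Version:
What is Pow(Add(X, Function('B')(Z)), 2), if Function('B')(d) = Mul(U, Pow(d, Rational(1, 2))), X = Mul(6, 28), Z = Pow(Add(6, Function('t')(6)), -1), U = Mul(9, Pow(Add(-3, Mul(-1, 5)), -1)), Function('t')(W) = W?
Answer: Add(Rational(7225371, 256), Mul(-63, Pow(3, Rational(1, 2)))) ≈ 28115.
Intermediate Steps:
U = Rational(-9, 8) (U = Mul(9, Pow(Add(-3, -5), -1)) = Mul(9, Pow(-8, -1)) = Mul(9, Rational(-1, 8)) = Rational(-9, 8) ≈ -1.1250)
Z = Rational(1, 12) (Z = Pow(Add(6, 6), -1) = Pow(12, -1) = Rational(1, 12) ≈ 0.083333)
X = 168
Function('B')(d) = Mul(Rational(-9, 8), Pow(d, Rational(1, 2)))
Pow(Add(X, Function('B')(Z)), 2) = Pow(Add(168, Mul(Rational(-9, 8), Pow(Rational(1, 12), Rational(1, 2)))), 2) = Pow(Add(168, Mul(Rational(-9, 8), Mul(Rational(1, 6), Pow(3, Rational(1, 2))))), 2) = Pow(Add(168, Mul(Rational(-3, 16), Pow(3, Rational(1, 2)))), 2)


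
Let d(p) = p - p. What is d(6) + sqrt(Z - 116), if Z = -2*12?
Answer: 2*I*sqrt(35) ≈ 11.832*I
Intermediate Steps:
Z = -24
d(p) = 0
d(6) + sqrt(Z - 116) = 0 + sqrt(-24 - 116) = 0 + sqrt(-140) = 0 + 2*I*sqrt(35) = 2*I*sqrt(35)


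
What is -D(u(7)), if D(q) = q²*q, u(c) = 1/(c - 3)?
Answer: -1/64 ≈ -0.015625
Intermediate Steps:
u(c) = 1/(-3 + c)
D(q) = q³
-D(u(7)) = -(1/(-3 + 7))³ = -(1/4)³ = -(¼)³ = -1*1/64 = -1/64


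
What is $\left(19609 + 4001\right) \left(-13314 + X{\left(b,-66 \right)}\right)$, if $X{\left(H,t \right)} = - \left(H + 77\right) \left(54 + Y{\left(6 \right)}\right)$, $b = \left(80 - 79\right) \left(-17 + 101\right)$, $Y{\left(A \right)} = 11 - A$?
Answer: $-538614930$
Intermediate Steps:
$b = 84$ ($b = 1 \cdot 84 = 84$)
$X{\left(H,t \right)} = -4543 - 59 H$ ($X{\left(H,t \right)} = - \left(H + 77\right) \left(54 + \left(11 - 6\right)\right) = - \left(77 + H\right) \left(54 + \left(11 - 6\right)\right) = - \left(77 + H\right) \left(54 + 5\right) = - \left(77 + H\right) 59 = - (4543 + 59 H) = -4543 - 59 H$)
$\left(19609 + 4001\right) \left(-13314 + X{\left(b,-66 \right)}\right) = \left(19609 + 4001\right) \left(-13314 - 9499\right) = 23610 \left(-13314 - 9499\right) = 23610 \left(-22813\right) = -538614930$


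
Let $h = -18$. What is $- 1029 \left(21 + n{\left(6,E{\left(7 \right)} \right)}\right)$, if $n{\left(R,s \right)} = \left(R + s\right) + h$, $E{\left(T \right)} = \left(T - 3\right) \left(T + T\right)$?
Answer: $-66885$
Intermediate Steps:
$E{\left(T \right)} = 2 T \left(-3 + T\right)$ ($E{\left(T \right)} = \left(-3 + T\right) 2 T = 2 T \left(-3 + T\right)$)
$n{\left(R,s \right)} = -18 + R + s$ ($n{\left(R,s \right)} = \left(R + s\right) - 18 = -18 + R + s$)
$- 1029 \left(21 + n{\left(6,E{\left(7 \right)} \right)}\right) = - 1029 \left(21 + \left(-18 + 6 + 2 \cdot 7 \left(-3 + 7\right)\right)\right) = - 1029 \left(21 + \left(-18 + 6 + 2 \cdot 7 \cdot 4\right)\right) = - 1029 \left(21 + \left(-18 + 6 + 56\right)\right) = - 1029 \left(21 + 44\right) = \left(-1029\right) 65 = -66885$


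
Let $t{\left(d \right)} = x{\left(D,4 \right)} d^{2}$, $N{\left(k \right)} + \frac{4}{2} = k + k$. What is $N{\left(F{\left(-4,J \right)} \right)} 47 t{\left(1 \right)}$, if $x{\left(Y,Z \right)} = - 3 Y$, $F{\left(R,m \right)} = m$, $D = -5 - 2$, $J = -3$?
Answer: $-7896$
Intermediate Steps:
$D = -7$ ($D = -5 - 2 = -7$)
$N{\left(k \right)} = -2 + 2 k$ ($N{\left(k \right)} = -2 + \left(k + k\right) = -2 + 2 k$)
$t{\left(d \right)} = 21 d^{2}$ ($t{\left(d \right)} = \left(-3\right) \left(-7\right) d^{2} = 21 d^{2}$)
$N{\left(F{\left(-4,J \right)} \right)} 47 t{\left(1 \right)} = \left(-2 + 2 \left(-3\right)\right) 47 \cdot 21 \cdot 1^{2} = \left(-2 - 6\right) 47 \cdot 21 \cdot 1 = \left(-8\right) 47 \cdot 21 = \left(-376\right) 21 = -7896$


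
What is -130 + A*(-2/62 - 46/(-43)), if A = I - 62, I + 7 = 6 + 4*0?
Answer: -260419/1333 ≈ -195.36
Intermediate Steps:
I = -1 (I = -7 + (6 + 4*0) = -7 + (6 + 0) = -7 + 6 = -1)
A = -63 (A = -1 - 62 = -63)
-130 + A*(-2/62 - 46/(-43)) = -130 - 63*(-2/62 - 46/(-43)) = -130 - 63*(-2*1/62 - 46*(-1/43)) = -130 - 63*(-1/31 + 46/43) = -130 - 63*1383/1333 = -130 - 87129/1333 = -260419/1333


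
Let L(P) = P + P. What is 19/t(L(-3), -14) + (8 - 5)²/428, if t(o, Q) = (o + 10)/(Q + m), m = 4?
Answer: -20321/428 ≈ -47.479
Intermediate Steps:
L(P) = 2*P
t(o, Q) = (10 + o)/(4 + Q) (t(o, Q) = (o + 10)/(Q + 4) = (10 + o)/(4 + Q))
19/t(L(-3), -14) + (8 - 5)²/428 = 19/(((10 + 2*(-3))/(4 - 14))) + (8 - 5)²/428 = 19/(((10 - 6)/(-10))) + 3²*(1/428) = 19/((-⅒*4)) + 9*(1/428) = 19/(-⅖) + 9/428 = 19*(-5/2) + 9/428 = -95/2 + 9/428 = -20321/428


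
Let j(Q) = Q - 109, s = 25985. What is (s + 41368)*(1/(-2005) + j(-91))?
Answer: -27008620353/2005 ≈ -1.3471e+7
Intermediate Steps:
j(Q) = -109 + Q
(s + 41368)*(1/(-2005) + j(-91)) = (25985 + 41368)*(1/(-2005) + (-109 - 91)) = 67353*(-1/2005 - 200) = 67353*(-401001/2005) = -27008620353/2005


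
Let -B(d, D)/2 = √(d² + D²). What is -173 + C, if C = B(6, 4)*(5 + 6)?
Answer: -173 - 44*√13 ≈ -331.64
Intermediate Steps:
B(d, D) = -2*√(D² + d²) (B(d, D) = -2*√(d² + D²) = -2*√(D² + d²))
C = -44*√13 (C = (-2*√(4² + 6²))*(5 + 6) = -2*√(16 + 36)*11 = -4*√13*11 = -44*√13 ≈ -158.64)
-173 + C = -173 - 44*√13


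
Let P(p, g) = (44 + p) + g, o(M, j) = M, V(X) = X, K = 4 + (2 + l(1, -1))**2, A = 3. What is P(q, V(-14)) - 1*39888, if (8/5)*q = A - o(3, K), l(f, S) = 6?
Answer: -39858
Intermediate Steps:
K = 68 (K = 4 + (2 + 6)**2 = 4 + 8**2 = 4 + 64 = 68)
q = 0 (q = 5*(3 - 1*3)/8 = 5*(3 - 3)/8 = (5/8)*0 = 0)
P(p, g) = 44 + g + p
P(q, V(-14)) - 1*39888 = (44 - 14 + 0) - 1*39888 = 30 - 39888 = -39858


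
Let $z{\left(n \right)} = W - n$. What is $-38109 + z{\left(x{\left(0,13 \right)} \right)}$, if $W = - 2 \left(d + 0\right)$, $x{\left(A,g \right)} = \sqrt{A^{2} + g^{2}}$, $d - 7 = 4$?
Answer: $-38144$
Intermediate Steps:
$d = 11$ ($d = 7 + 4 = 11$)
$W = -22$ ($W = - 2 \left(11 + 0\right) = \left(-2\right) 11 = -22$)
$z{\left(n \right)} = -22 - n$
$-38109 + z{\left(x{\left(0,13 \right)} \right)} = -38109 - \left(22 + \sqrt{0^{2} + 13^{2}}\right) = -38109 - \left(22 + \sqrt{0 + 169}\right) = -38109 - \left(22 + \sqrt{169}\right) = -38109 - 35 = -38144$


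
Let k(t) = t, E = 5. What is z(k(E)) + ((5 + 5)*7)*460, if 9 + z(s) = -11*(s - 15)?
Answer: 32301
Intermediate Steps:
z(s) = 156 - 11*s (z(s) = -9 - 11*(s - 15) = -9 - 11*(-15 + s) = -9 + (165 - 11*s) = 156 - 11*s)
z(k(E)) + ((5 + 5)*7)*460 = (156 - 11*5) + ((5 + 5)*7)*460 = (156 - 55) + (10*7)*460 = 101 + 70*460 = 101 + 32200 = 32301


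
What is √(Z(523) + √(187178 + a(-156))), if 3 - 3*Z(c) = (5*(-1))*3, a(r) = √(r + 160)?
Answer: √(6 + 14*√955) ≈ 20.944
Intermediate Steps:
a(r) = √(160 + r)
Z(c) = 6 (Z(c) = 1 - 5*(-1)*3/3 = 1 - (-5)*3/3 = 1 - ⅓*(-15) = 1 + 5 = 6)
√(Z(523) + √(187178 + a(-156))) = √(6 + √(187178 + √(160 - 156))) = √(6 + √(187178 + √4)) = √(6 + √(187178 + 2)) = √(6 + √187180) = √(6 + 14*√955)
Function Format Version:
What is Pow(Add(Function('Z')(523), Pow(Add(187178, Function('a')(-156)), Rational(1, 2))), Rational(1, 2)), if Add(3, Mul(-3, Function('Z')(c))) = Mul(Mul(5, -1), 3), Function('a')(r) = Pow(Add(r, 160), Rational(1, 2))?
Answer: Pow(Add(6, Mul(14, Pow(955, Rational(1, 2)))), Rational(1, 2)) ≈ 20.944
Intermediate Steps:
Function('a')(r) = Pow(Add(160, r), Rational(1, 2))
Function('Z')(c) = 6 (Function('Z')(c) = Add(1, Mul(Rational(-1, 3), Mul(Mul(5, -1), 3))) = Add(1, Mul(Rational(-1, 3), Mul(-5, 3))) = Add(1, Mul(Rational(-1, 3), -15)) = Add(1, 5) = 6)
Pow(Add(Function('Z')(523), Pow(Add(187178, Function('a')(-156)), Rational(1, 2))), Rational(1, 2)) = Pow(Add(6, Pow(Add(187178, Pow(Add(160, -156), Rational(1, 2))), Rational(1, 2))), Rational(1, 2)) = Pow(Add(6, Pow(Add(187178, Pow(4, Rational(1, 2))), Rational(1, 2))), Rational(1, 2)) = Pow(Add(6, Pow(Add(187178, 2), Rational(1, 2))), Rational(1, 2)) = Pow(Add(6, Pow(187180, Rational(1, 2))), Rational(1, 2)) = Pow(Add(6, Mul(14, Pow(955, Rational(1, 2)))), Rational(1, 2))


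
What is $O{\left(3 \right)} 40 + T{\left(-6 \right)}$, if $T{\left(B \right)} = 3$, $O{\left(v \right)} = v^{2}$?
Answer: $363$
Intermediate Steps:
$O{\left(3 \right)} 40 + T{\left(-6 \right)} = 3^{2} \cdot 40 + 3 = 9 \cdot 40 + 3 = 360 + 3 = 363$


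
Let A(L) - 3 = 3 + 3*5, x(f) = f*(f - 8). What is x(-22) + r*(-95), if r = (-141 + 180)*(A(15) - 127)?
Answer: 393390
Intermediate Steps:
x(f) = f*(-8 + f)
A(L) = 21 (A(L) = 3 + (3 + 3*5) = 3 + (3 + 15) = 3 + 18 = 21)
r = -4134 (r = (-141 + 180)*(21 - 127) = 39*(-106) = -4134)
x(-22) + r*(-95) = -22*(-8 - 22) - 4134*(-95) = -22*(-30) + 392730 = 660 + 392730 = 393390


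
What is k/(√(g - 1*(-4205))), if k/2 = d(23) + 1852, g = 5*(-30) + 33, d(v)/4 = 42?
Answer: 1010*√1022/511 ≈ 63.187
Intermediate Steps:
d(v) = 168 (d(v) = 4*42 = 168)
g = -117 (g = -150 + 33 = -117)
k = 4040 (k = 2*(168 + 1852) = 2*2020 = 4040)
k/(√(g - 1*(-4205))) = 4040/(√(-117 - 1*(-4205))) = 4040/(√(-117 + 4205)) = 4040/(√4088) = 4040/((2*√1022)) = 4040*(√1022/2044) = 1010*√1022/511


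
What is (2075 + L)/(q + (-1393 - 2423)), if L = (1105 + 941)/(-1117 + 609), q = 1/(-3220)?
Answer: -846903470/1560515167 ≈ -0.54271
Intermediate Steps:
q = -1/3220 ≈ -0.00031056
L = -1023/254 (L = 2046/(-508) = 2046*(-1/508) = -1023/254 ≈ -4.0276)
(2075 + L)/(q + (-1393 - 2423)) = (2075 - 1023/254)/(-1/3220 + (-1393 - 2423)) = 526027/(254*(-1/3220 - 3816)) = 526027/(254*(-12287521/3220)) = (526027/254)*(-3220/12287521) = -846903470/1560515167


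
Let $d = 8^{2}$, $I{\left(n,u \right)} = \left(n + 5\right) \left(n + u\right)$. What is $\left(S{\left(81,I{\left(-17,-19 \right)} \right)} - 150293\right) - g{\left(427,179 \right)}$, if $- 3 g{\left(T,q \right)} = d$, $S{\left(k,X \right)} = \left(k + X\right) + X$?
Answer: $- \frac{447980}{3} \approx -1.4933 \cdot 10^{5}$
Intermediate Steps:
$I{\left(n,u \right)} = \left(5 + n\right) \left(n + u\right)$
$d = 64$
$S{\left(k,X \right)} = k + 2 X$ ($S{\left(k,X \right)} = \left(X + k\right) + X = k + 2 X$)
$g{\left(T,q \right)} = - \frac{64}{3}$ ($g{\left(T,q \right)} = \left(- \frac{1}{3}\right) 64 = - \frac{64}{3}$)
$\left(S{\left(81,I{\left(-17,-19 \right)} \right)} - 150293\right) - g{\left(427,179 \right)} = \left(\left(81 + 2 \left(\left(-17\right)^{2} + 5 \left(-17\right) + 5 \left(-19\right) - -323\right)\right) - 150293\right) - - \frac{64}{3} = \left(\left(81 + 2 \left(289 - 85 - 95 + 323\right)\right) - 150293\right) + \frac{64}{3} = \left(\left(81 + 2 \cdot 432\right) - 150293\right) + \frac{64}{3} = \left(\left(81 + 864\right) - 150293\right) + \frac{64}{3} = \left(945 - 150293\right) + \frac{64}{3} = -149348 + \frac{64}{3} = - \frac{447980}{3}$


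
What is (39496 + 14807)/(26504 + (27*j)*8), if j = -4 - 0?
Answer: 54303/25640 ≈ 2.1179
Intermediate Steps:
j = -4 (j = -4 - 4*0 = -4 + 0 = -4)
(39496 + 14807)/(26504 + (27*j)*8) = (39496 + 14807)/(26504 + (27*(-4))*8) = 54303/(26504 - 108*8) = 54303/(26504 - 864) = 54303/25640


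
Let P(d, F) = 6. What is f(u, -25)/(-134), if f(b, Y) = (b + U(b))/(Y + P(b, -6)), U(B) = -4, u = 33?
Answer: 29/2546 ≈ 0.011390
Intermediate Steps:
f(b, Y) = (-4 + b)/(6 + Y) (f(b, Y) = (b - 4)/(Y + 6) = (-4 + b)/(6 + Y))
f(u, -25)/(-134) = ((-4 + 33)/(6 - 25))/(-134) = -29/(134*(-19)) = -(-1)*29/2546 = -1/134*(-29/19) = 29/2546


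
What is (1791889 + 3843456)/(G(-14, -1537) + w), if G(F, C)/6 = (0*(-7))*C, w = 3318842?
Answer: 5635345/3318842 ≈ 1.6980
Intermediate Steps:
G(F, C) = 0 (G(F, C) = 6*((0*(-7))*C) = 6*(0*C) = 6*0 = 0)
(1791889 + 3843456)/(G(-14, -1537) + w) = (1791889 + 3843456)/(0 + 3318842) = 5635345/3318842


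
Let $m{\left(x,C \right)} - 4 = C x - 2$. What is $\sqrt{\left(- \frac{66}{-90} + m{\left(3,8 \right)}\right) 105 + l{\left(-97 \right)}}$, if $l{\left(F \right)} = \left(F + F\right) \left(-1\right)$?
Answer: $\sqrt{3001} \approx 54.781$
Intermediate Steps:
$m{\left(x,C \right)} = 2 + C x$ ($m{\left(x,C \right)} = 4 + \left(C x - 2\right) = 4 + \left(-2 + C x\right) = 2 + C x$)
$l{\left(F \right)} = - 2 F$ ($l{\left(F \right)} = 2 F \left(-1\right) = - 2 F$)
$\sqrt{\left(- \frac{66}{-90} + m{\left(3,8 \right)}\right) 105 + l{\left(-97 \right)}} = \sqrt{\left(- \frac{66}{-90} + \left(2 + 8 \cdot 3\right)\right) 105 - -194} = \sqrt{\left(\left(-66\right) \left(- \frac{1}{90}\right) + \left(2 + 24\right)\right) 105 + 194} = \sqrt{\left(\frac{11}{15} + 26\right) 105 + 194} = \sqrt{\frac{401}{15} \cdot 105 + 194} = \sqrt{2807 + 194} = \sqrt{3001}$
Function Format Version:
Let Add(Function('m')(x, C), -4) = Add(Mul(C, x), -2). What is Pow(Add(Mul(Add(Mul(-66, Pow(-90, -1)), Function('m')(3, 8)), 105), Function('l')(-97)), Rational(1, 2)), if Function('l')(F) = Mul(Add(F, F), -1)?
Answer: Pow(3001, Rational(1, 2)) ≈ 54.781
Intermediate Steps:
Function('m')(x, C) = Add(2, Mul(C, x)) (Function('m')(x, C) = Add(4, Add(Mul(C, x), -2)) = Add(4, Add(-2, Mul(C, x))) = Add(2, Mul(C, x)))
Function('l')(F) = Mul(-2, F) (Function('l')(F) = Mul(Mul(2, F), -1) = Mul(-2, F))
Pow(Add(Mul(Add(Mul(-66, Pow(-90, -1)), Function('m')(3, 8)), 105), Function('l')(-97)), Rational(1, 2)) = Pow(Add(Mul(Add(Mul(-66, Pow(-90, -1)), Add(2, Mul(8, 3))), 105), Mul(-2, -97)), Rational(1, 2)) = Pow(Add(Mul(Add(Mul(-66, Rational(-1, 90)), Add(2, 24)), 105), 194), Rational(1, 2)) = Pow(Add(Mul(Add(Rational(11, 15), 26), 105), 194), Rational(1, 2)) = Pow(Add(Mul(Rational(401, 15), 105), 194), Rational(1, 2)) = Pow(Add(2807, 194), Rational(1, 2)) = Pow(3001, Rational(1, 2))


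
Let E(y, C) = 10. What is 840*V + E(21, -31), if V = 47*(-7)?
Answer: -276350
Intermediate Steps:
V = -329
840*V + E(21, -31) = 840*(-329) + 10 = -276360 + 10 = -276350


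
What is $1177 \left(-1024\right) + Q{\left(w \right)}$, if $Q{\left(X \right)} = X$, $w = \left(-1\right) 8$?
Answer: $-1205256$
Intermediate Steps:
$w = -8$
$1177 \left(-1024\right) + Q{\left(w \right)} = 1177 \left(-1024\right) - 8 = -1205248 - 8 = -1205256$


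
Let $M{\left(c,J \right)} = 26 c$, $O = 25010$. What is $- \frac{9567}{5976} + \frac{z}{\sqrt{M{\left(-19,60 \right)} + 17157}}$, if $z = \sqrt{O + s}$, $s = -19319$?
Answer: $- \frac{1063}{664} + \frac{\sqrt{94829133}}{16663} \approx -1.0165$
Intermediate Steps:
$z = \sqrt{5691}$ ($z = \sqrt{25010 - 19319} = \sqrt{5691} \approx 75.439$)
$- \frac{9567}{5976} + \frac{z}{\sqrt{M{\left(-19,60 \right)} + 17157}} = - \frac{9567}{5976} + \frac{\sqrt{5691}}{\sqrt{26 \left(-19\right) + 17157}} = \left(-9567\right) \frac{1}{5976} + \frac{\sqrt{5691}}{\sqrt{-494 + 17157}} = - \frac{1063}{664} + \frac{\sqrt{5691}}{\sqrt{16663}} = - \frac{1063}{664} + \sqrt{5691} \frac{\sqrt{16663}}{16663} = - \frac{1063}{664} + \frac{\sqrt{94829133}}{16663}$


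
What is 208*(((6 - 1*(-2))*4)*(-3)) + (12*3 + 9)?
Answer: -19923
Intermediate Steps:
208*(((6 - 1*(-2))*4)*(-3)) + (12*3 + 9) = 208*(((6 + 2)*4)*(-3)) + (36 + 9) = 208*((8*4)*(-3)) + 45 = 208*(32*(-3)) + 45 = 208*(-96) + 45 = -19968 + 45 = -19923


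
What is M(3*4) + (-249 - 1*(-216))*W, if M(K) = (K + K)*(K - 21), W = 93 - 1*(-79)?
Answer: -5892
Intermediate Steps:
W = 172 (W = 93 + 79 = 172)
M(K) = 2*K*(-21 + K) (M(K) = (2*K)*(-21 + K) = 2*K*(-21 + K))
M(3*4) + (-249 - 1*(-216))*W = 2*(3*4)*(-21 + 3*4) + (-249 - 1*(-216))*172 = 2*12*(-21 + 12) + (-249 + 216)*172 = 2*12*(-9) - 33*172 = -216 - 5676 = -5892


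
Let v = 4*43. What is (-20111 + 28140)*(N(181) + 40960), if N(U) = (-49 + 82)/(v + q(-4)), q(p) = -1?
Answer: 18745555199/57 ≈ 3.2887e+8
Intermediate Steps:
v = 172
N(U) = 11/57 (N(U) = (-49 + 82)/(172 - 1) = 33/171 = 33*(1/171) = 11/57)
(-20111 + 28140)*(N(181) + 40960) = (-20111 + 28140)*(11/57 + 40960) = 8029*(2334731/57) = 18745555199/57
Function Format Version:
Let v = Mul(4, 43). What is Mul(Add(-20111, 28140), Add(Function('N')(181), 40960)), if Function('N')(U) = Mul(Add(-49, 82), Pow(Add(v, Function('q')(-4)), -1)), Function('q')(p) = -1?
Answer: Rational(18745555199, 57) ≈ 3.2887e+8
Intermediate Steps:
v = 172
Function('N')(U) = Rational(11, 57) (Function('N')(U) = Mul(Add(-49, 82), Pow(Add(172, -1), -1)) = Mul(33, Pow(171, -1)) = Mul(33, Rational(1, 171)) = Rational(11, 57))
Mul(Add(-20111, 28140), Add(Function('N')(181), 40960)) = Mul(Add(-20111, 28140), Add(Rational(11, 57), 40960)) = Mul(8029, Rational(2334731, 57)) = Rational(18745555199, 57)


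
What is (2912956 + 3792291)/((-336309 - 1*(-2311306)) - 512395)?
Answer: 6705247/1462602 ≈ 4.5845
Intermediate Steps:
(2912956 + 3792291)/((-336309 - 1*(-2311306)) - 512395) = 6705247/((-336309 + 2311306) - 512395) = 6705247/(1974997 - 512395) = 6705247/1462602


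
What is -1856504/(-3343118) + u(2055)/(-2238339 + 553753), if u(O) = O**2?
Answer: -5495315122303/2815884889574 ≈ -1.9515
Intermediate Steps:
-1856504/(-3343118) + u(2055)/(-2238339 + 553753) = -1856504/(-3343118) + 2055**2/(-2238339 + 553753) = -1856504*(-1/3343118) + 4223025/(-1684586) = 928252/1671559 + 4223025*(-1/1684586) = 928252/1671559 - 4223025/1684586 = -5495315122303/2815884889574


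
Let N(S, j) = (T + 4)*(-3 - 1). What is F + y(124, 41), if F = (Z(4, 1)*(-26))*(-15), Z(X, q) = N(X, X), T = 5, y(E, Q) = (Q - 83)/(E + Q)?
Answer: -772214/55 ≈ -14040.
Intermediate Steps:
y(E, Q) = (-83 + Q)/(E + Q)
N(S, j) = -36 (N(S, j) = (5 + 4)*(-3 - 1) = 9*(-4) = -36)
Z(X, q) = -36
F = -14040 (F = -36*(-26)*(-15) = 936*(-15) = -14040)
F + y(124, 41) = -14040 + (-83 + 41)/(124 + 41) = -14040 - 42/165 = -14040 + (1/165)*(-42) = -14040 - 14/55 = -772214/55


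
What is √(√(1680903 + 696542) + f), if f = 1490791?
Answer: √(1490791 + √2377445) ≈ 1221.6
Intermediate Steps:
√(√(1680903 + 696542) + f) = √(√(1680903 + 696542) + 1490791) = √(√2377445 + 1490791) = √(1490791 + √2377445)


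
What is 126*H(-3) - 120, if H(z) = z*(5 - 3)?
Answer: -876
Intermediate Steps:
H(z) = 2*z (H(z) = z*2 = 2*z)
126*H(-3) - 120 = 126*(2*(-3)) - 120 = 126*(-6) - 120 = -756 - 120 = -876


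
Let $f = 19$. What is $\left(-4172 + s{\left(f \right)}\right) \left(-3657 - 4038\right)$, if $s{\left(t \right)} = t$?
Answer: $31957335$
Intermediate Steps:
$\left(-4172 + s{\left(f \right)}\right) \left(-3657 - 4038\right) = \left(-4172 + 19\right) \left(-3657 - 4038\right) = \left(-4153\right) \left(-7695\right) = 31957335$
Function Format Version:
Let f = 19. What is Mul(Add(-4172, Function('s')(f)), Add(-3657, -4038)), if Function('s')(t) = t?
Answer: 31957335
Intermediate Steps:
Mul(Add(-4172, Function('s')(f)), Add(-3657, -4038)) = Mul(Add(-4172, 19), Add(-3657, -4038)) = Mul(-4153, -7695) = 31957335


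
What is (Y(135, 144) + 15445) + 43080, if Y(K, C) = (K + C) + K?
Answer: 58939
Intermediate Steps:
Y(K, C) = C + 2*K (Y(K, C) = (C + K) + K = C + 2*K)
(Y(135, 144) + 15445) + 43080 = ((144 + 2*135) + 15445) + 43080 = ((144 + 270) + 15445) + 43080 = (414 + 15445) + 43080 = 15859 + 43080 = 58939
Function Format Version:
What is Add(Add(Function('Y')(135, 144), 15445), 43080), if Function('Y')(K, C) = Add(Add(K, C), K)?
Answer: 58939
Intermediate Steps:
Function('Y')(K, C) = Add(C, Mul(2, K)) (Function('Y')(K, C) = Add(Add(C, K), K) = Add(C, Mul(2, K)))
Add(Add(Function('Y')(135, 144), 15445), 43080) = Add(Add(Add(144, Mul(2, 135)), 15445), 43080) = Add(Add(Add(144, 270), 15445), 43080) = Add(Add(414, 15445), 43080) = Add(15859, 43080) = 58939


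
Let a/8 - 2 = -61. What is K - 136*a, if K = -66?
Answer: 64126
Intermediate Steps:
a = -472 (a = 16 + 8*(-61) = 16 - 488 = -472)
K - 136*a = -66 - 136*(-472) = -66 + 64192 = 64126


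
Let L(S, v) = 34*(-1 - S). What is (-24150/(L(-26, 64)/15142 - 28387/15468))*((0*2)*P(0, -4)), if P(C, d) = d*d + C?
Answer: 0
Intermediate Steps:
P(C, d) = C + d² (P(C, d) = d² + C = C + d²)
L(S, v) = -34 - 34*S
(-24150/(L(-26, 64)/15142 - 28387/15468))*((0*2)*P(0, -4)) = (-24150/((-34 - 34*(-26))/15142 - 28387/15468))*((0*2)*(0 + (-4)²)) = (-24150/((-34 + 884)*(1/15142) - 28387*1/15468))*(0*(0 + 16)) = (-24150/(850*(1/15142) - 28387/15468))*(0*16) = -24150/(425/7571 - 28387/15468)*0 = -24150/(-208344077/117108228)*0 = -24150*(-117108228/208344077)*0 = (2828163706200/208344077)*0 = 0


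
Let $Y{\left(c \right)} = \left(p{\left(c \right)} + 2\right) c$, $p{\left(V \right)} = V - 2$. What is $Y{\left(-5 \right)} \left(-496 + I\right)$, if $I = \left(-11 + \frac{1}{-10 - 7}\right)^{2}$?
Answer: $- \frac{2700000}{289} \approx -9342.6$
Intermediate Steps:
$p{\left(V \right)} = -2 + V$ ($p{\left(V \right)} = V - 2 = -2 + V$)
$Y{\left(c \right)} = c^{2}$ ($Y{\left(c \right)} = \left(\left(-2 + c\right) + 2\right) c = c c = c^{2}$)
$I = \frac{35344}{289}$ ($I = \left(-11 + \frac{1}{-17}\right)^{2} = \left(-11 - \frac{1}{17}\right)^{2} = \left(- \frac{188}{17}\right)^{2} = \frac{35344}{289} \approx 122.3$)
$Y{\left(-5 \right)} \left(-496 + I\right) = \left(-5\right)^{2} \left(-496 + \frac{35344}{289}\right) = 25 \left(- \frac{108000}{289}\right) = - \frac{2700000}{289}$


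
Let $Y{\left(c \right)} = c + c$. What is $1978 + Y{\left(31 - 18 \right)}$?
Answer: $2004$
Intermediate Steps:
$Y{\left(c \right)} = 2 c$
$1978 + Y{\left(31 - 18 \right)} = 1978 + 2 \left(31 - 18\right) = 1978 + 2 \cdot 13 = 1978 + 26 = 2004$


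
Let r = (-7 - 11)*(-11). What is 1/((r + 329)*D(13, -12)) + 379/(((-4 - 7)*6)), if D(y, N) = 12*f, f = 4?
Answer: -1597853/278256 ≈ -5.7424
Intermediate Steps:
r = 198 (r = -18*(-11) = 198)
D(y, N) = 48 (D(y, N) = 12*4 = 48)
1/((r + 329)*D(13, -12)) + 379/(((-4 - 7)*6)) = 1/((198 + 329)*48) + 379/(((-4 - 7)*6)) = (1/48)/527 + 379/((-11*6)) = (1/527)*(1/48) + 379/(-66) = 1/25296 + 379*(-1/66) = 1/25296 - 379/66 = -1597853/278256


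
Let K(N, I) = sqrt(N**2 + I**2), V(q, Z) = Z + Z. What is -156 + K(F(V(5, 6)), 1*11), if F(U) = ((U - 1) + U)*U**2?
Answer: -156 + sqrt(10969465) ≈ 3156.0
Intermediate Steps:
V(q, Z) = 2*Z
F(U) = U**2*(-1 + 2*U) (F(U) = ((-1 + U) + U)*U**2 = (-1 + 2*U)*U**2 = U**2*(-1 + 2*U))
K(N, I) = sqrt(I**2 + N**2)
-156 + K(F(V(5, 6)), 1*11) = -156 + sqrt((1*11)**2 + ((2*6)**2*(-1 + 2*(2*6)))**2) = -156 + sqrt(11**2 + (12**2*(-1 + 2*12))**2) = -156 + sqrt(121 + (144*(-1 + 24))**2) = -156 + sqrt(121 + (144*23)**2) = -156 + sqrt(121 + 3312**2) = -156 + sqrt(121 + 10969344) = -156 + sqrt(10969465)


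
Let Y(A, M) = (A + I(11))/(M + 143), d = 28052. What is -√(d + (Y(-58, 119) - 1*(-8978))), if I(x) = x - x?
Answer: -3*√70607559/131 ≈ -192.43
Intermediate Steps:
I(x) = 0
Y(A, M) = A/(143 + M) (Y(A, M) = (A + 0)/(M + 143) = A/(143 + M))
-√(d + (Y(-58, 119) - 1*(-8978))) = -√(28052 + (-58/(143 + 119) - 1*(-8978))) = -√(28052 + (-58/262 + 8978)) = -√(28052 + (-58*1/262 + 8978)) = -√(28052 + (-29/131 + 8978)) = -√(28052 + 1176089/131) = -√(4850901/131) = -3*√70607559/131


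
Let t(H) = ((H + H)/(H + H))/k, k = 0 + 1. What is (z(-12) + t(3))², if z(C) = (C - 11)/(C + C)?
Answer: 2209/576 ≈ 3.8351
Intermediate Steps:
k = 1
z(C) = (-11 + C)/(2*C) (z(C) = (-11 + C)/((2*C)) = (-11 + C)*(1/(2*C)) = (-11 + C)/(2*C))
t(H) = 1 (t(H) = ((H + H)/(H + H))/1 = ((2*H)/((2*H)))*1 = ((2*H)*(1/(2*H)))*1 = 1*1 = 1)
(z(-12) + t(3))² = ((½)*(-11 - 12)/(-12) + 1)² = ((½)*(-1/12)*(-23) + 1)² = (23/24 + 1)² = (47/24)² = 2209/576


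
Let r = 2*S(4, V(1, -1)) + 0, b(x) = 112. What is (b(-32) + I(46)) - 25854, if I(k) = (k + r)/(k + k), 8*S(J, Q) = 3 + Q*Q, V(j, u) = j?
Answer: -2368217/92 ≈ -25742.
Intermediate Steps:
S(J, Q) = 3/8 + Q²/8 (S(J, Q) = (3 + Q*Q)/8 = (3 + Q²)/8 = 3/8 + Q²/8)
r = 1 (r = 2*(3/8 + (⅛)*1²) + 0 = 2*(3/8 + (⅛)*1) + 0 = 2*(3/8 + ⅛) + 0 = 2*(½) + 0 = 1 + 0 = 1)
I(k) = (1 + k)/(2*k) (I(k) = (k + 1)/(k + k) = (1 + k)/((2*k)) = (1 + k)*(1/(2*k)) = (1 + k)/(2*k))
(b(-32) + I(46)) - 25854 = (112 + (½)*(1 + 46)/46) - 25854 = (112 + (½)*(1/46)*47) - 25854 = (112 + 47/92) - 25854 = 10351/92 - 25854 = -2368217/92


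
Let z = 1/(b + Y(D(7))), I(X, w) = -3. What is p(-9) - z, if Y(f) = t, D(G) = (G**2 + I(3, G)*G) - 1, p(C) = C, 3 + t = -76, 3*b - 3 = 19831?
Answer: -176376/19597 ≈ -9.0002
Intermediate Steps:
b = 19834/3 (b = 1 + (1/3)*19831 = 1 + 19831/3 = 19834/3 ≈ 6611.3)
t = -79 (t = -3 - 76 = -79)
D(G) = -1 + G**2 - 3*G (D(G) = (G**2 - 3*G) - 1 = -1 + G**2 - 3*G)
Y(f) = -79
z = 3/19597 (z = 1/(19834/3 - 79) = 1/(19597/3) = 3/19597 ≈ 0.00015308)
p(-9) - z = -9 - 1*3/19597 = -9 - 3/19597 = -176376/19597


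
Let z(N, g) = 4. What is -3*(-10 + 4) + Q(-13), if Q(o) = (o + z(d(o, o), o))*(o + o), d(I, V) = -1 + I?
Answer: 252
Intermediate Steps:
Q(o) = 2*o*(4 + o) (Q(o) = (o + 4)*(o + o) = (4 + o)*(2*o) = 2*o*(4 + o))
-3*(-10 + 4) + Q(-13) = -3*(-10 + 4) + 2*(-13)*(4 - 13) = -3*(-6) + 2*(-13)*(-9) = 18 + 234 = 252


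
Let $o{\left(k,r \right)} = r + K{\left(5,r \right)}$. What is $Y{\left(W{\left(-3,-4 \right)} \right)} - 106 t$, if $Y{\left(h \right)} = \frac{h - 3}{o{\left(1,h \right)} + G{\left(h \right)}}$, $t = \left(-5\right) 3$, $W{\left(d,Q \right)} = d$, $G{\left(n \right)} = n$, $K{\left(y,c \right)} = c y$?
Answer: $\frac{11132}{7} \approx 1590.3$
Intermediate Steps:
$o{\left(k,r \right)} = 6 r$ ($o{\left(k,r \right)} = r + r 5 = r + 5 r = 6 r$)
$t = -15$
$Y{\left(h \right)} = \frac{-3 + h}{7 h}$ ($Y{\left(h \right)} = \frac{h - 3}{6 h + h} = \frac{-3 + h}{7 h}$)
$Y{\left(W{\left(-3,-4 \right)} \right)} - 106 t = \frac{-3 - 3}{7 \left(-3\right)} - -1590 = \frac{1}{7} \left(- \frac{1}{3}\right) \left(-6\right) + 1590 = \frac{2}{7} + 1590 = \frac{11132}{7}$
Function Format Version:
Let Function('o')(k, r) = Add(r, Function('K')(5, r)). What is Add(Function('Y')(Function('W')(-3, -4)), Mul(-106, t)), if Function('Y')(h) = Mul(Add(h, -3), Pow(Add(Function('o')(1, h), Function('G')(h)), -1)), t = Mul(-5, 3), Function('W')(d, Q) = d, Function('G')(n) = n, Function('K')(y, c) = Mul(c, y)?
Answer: Rational(11132, 7) ≈ 1590.3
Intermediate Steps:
Function('o')(k, r) = Mul(6, r) (Function('o')(k, r) = Add(r, Mul(r, 5)) = Add(r, Mul(5, r)) = Mul(6, r))
t = -15
Function('Y')(h) = Mul(Rational(1, 7), Pow(h, -1), Add(-3, h)) (Function('Y')(h) = Mul(Add(h, -3), Pow(Add(Mul(6, h), h), -1)) = Mul(Add(-3, h), Pow(Mul(7, h), -1)) = Mul(Add(-3, h), Mul(Rational(1, 7), Pow(h, -1))) = Mul(Rational(1, 7), Pow(h, -1), Add(-3, h)))
Add(Function('Y')(Function('W')(-3, -4)), Mul(-106, t)) = Add(Mul(Rational(1, 7), Pow(-3, -1), Add(-3, -3)), Mul(-106, -15)) = Add(Mul(Rational(1, 7), Rational(-1, 3), -6), 1590) = Add(Rational(2, 7), 1590) = Rational(11132, 7)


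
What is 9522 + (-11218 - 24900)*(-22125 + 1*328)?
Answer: 787273568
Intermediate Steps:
9522 + (-11218 - 24900)*(-22125 + 1*328) = 9522 - 36118*(-22125 + 328) = 9522 - 36118*(-21797) = 9522 + 787264046 = 787273568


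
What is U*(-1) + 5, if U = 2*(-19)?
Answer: 43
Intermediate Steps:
U = -38
U*(-1) + 5 = -38*(-1) + 5 = 38 + 5 = 43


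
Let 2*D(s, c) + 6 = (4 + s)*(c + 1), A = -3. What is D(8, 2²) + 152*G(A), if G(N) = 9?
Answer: 1395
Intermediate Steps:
D(s, c) = -3 + (1 + c)*(4 + s)/2 (D(s, c) = -3 + ((4 + s)*(c + 1))/2 = -3 + ((4 + s)*(1 + c))/2 = -3 + ((1 + c)*(4 + s))/2 = -3 + (1 + c)*(4 + s)/2)
D(8, 2²) + 152*G(A) = (-1 + (½)*8 + 2*2² + (½)*2²*8) + 152*9 = (-1 + 4 + 2*4 + (½)*4*8) + 1368 = (-1 + 4 + 8 + 16) + 1368 = 27 + 1368 = 1395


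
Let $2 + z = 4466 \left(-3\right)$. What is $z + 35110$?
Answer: $21710$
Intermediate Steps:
$z = -13400$ ($z = -2 + 4466 \left(-3\right) = -2 - 13398 = -13400$)
$z + 35110 = -13400 + 35110 = 21710$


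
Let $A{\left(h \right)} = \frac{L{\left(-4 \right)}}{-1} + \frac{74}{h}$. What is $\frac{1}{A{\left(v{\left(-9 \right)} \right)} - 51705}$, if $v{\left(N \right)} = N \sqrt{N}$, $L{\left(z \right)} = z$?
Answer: $- \frac{37690029}{1948612194805} - \frac{1998 i}{1948612194805} \approx -1.9342 \cdot 10^{-5} - 1.0253 \cdot 10^{-9} i$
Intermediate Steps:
$v{\left(N \right)} = N^{\frac{3}{2}}$
$A{\left(h \right)} = 4 + \frac{74}{h}$ ($A{\left(h \right)} = - \frac{4}{-1} + \frac{74}{h} = \left(-4\right) \left(-1\right) + \frac{74}{h} = 4 + \frac{74}{h}$)
$\frac{1}{A{\left(v{\left(-9 \right)} \right)} - 51705} = \frac{1}{\left(4 + \frac{74}{\left(-9\right)^{\frac{3}{2}}}\right) - 51705} = \frac{1}{\left(4 + \frac{74}{\left(-27\right) i}\right) - 51705} = \frac{1}{\left(4 + 74 \frac{i}{27}\right) - 51705} = \frac{1}{\left(4 + \frac{74 i}{27}\right) - 51705} = \frac{1}{-51701 + \frac{74 i}{27}} = \frac{729 \left(-51701 - \frac{74 i}{27}\right)}{1948612194805}$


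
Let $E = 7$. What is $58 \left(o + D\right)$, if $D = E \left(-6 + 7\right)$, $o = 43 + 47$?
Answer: $5626$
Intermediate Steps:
$o = 90$
$D = 7$ ($D = 7 \left(-6 + 7\right) = 7 \cdot 1 = 7$)
$58 \left(o + D\right) = 58 \left(90 + 7\right) = 58 \cdot 97 = 5626$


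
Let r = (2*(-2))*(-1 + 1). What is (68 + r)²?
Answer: 4624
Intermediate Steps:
r = 0 (r = -4*0 = 0)
(68 + r)² = (68 + 0)² = 68² = 4624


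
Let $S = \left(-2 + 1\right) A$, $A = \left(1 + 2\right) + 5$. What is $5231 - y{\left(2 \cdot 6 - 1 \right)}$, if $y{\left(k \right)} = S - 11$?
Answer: $5250$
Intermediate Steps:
$A = 8$ ($A = 3 + 5 = 8$)
$S = -8$ ($S = \left(-2 + 1\right) 8 = \left(-1\right) 8 = -8$)
$y{\left(k \right)} = -19$ ($y{\left(k \right)} = -8 - 11 = -19$)
$5231 - y{\left(2 \cdot 6 - 1 \right)} = 5231 - -19 = 5231 + 19 = 5250$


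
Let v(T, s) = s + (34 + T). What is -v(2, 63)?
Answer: -99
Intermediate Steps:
v(T, s) = 34 + T + s
-v(2, 63) = -(34 + 2 + 63) = -1*99 = -99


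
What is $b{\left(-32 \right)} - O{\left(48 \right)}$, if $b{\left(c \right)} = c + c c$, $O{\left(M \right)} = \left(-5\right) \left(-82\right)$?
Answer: $582$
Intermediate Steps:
$O{\left(M \right)} = 410$
$b{\left(c \right)} = c + c^{2}$
$b{\left(-32 \right)} - O{\left(48 \right)} = - 32 \left(1 - 32\right) - 410 = \left(-32\right) \left(-31\right) - 410 = 992 - 410 = 582$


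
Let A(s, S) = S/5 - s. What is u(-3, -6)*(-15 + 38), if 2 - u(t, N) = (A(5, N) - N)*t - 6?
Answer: 851/5 ≈ 170.20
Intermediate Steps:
A(s, S) = -s + S/5 (A(s, S) = S*(⅕) - s = S/5 - s = -s + S/5)
u(t, N) = 8 - t*(-5 - 4*N/5) (u(t, N) = 2 - (((-1*5 + N/5) - N)*t - 6) = 2 - (((-5 + N/5) - N)*t - 6) = 2 - ((-5 - 4*N/5)*t - 6) = 2 - (t*(-5 - 4*N/5) - 6) = 2 - (-6 + t*(-5 - 4*N/5)) = 2 + (6 - t*(-5 - 4*N/5)) = 8 - t*(-5 - 4*N/5))
u(-3, -6)*(-15 + 38) = (8 + 5*(-3) + (⅘)*(-6)*(-3))*(-15 + 38) = (8 - 15 + 72/5)*23 = (37/5)*23 = 851/5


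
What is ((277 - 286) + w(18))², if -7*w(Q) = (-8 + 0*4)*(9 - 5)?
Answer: 961/49 ≈ 19.612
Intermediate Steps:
w(Q) = 32/7 (w(Q) = -(-8 + 0*4)*(9 - 5)/7 = -(-8 + 0)*4/7 = -(-8)*4/7 = -⅐*(-32) = 32/7)
((277 - 286) + w(18))² = ((277 - 286) + 32/7)² = (-9 + 32/7)² = (-31/7)² = 961/49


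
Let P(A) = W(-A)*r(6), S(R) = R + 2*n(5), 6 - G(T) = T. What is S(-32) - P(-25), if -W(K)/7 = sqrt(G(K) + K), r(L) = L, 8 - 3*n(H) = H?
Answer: -30 + 42*sqrt(6) ≈ 72.879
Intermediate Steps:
G(T) = 6 - T
n(H) = 8/3 - H/3
W(K) = -7*sqrt(6) (W(K) = -7*sqrt((6 - K) + K) = -7*sqrt(6))
S(R) = 2 + R (S(R) = R + 2*(8/3 - 1/3*5) = R + 2*(8/3 - 5/3) = R + 2*1 = R + 2 = 2 + R)
P(A) = -42*sqrt(6) (P(A) = -7*sqrt(6)*6 = -42*sqrt(6))
S(-32) - P(-25) = (2 - 32) - (-42)*sqrt(6) = -30 + 42*sqrt(6)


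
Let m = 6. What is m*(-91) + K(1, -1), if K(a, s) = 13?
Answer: -533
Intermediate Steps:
m*(-91) + K(1, -1) = 6*(-91) + 13 = -546 + 13 = -533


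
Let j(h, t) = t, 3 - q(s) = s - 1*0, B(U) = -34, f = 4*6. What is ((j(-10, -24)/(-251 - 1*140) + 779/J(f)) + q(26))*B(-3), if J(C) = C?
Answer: -89333/276 ≈ -323.67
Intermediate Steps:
f = 24
q(s) = 3 - s (q(s) = 3 - (s - 1*0) = 3 - (s + 0) = 3 - s)
((j(-10, -24)/(-251 - 1*140) + 779/J(f)) + q(26))*B(-3) = ((-24/(-251 - 1*140) + 779/24) + (3 - 1*26))*(-34) = ((-24/(-251 - 140) + 779*(1/24)) + (3 - 26))*(-34) = ((-24/(-391) + 779/24) - 23)*(-34) = ((-24*(-1/391) + 779/24) - 23)*(-34) = ((24/391 + 779/24) - 23)*(-34) = (305165/9384 - 23)*(-34) = (89333/9384)*(-34) = -89333/276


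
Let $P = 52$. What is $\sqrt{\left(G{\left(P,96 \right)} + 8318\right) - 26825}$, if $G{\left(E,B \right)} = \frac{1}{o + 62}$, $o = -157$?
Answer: $\frac{i \sqrt{167025770}}{95} \approx 136.04 i$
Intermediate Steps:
$G{\left(E,B \right)} = - \frac{1}{95}$ ($G{\left(E,B \right)} = \frac{1}{-157 + 62} = \frac{1}{-95} = - \frac{1}{95}$)
$\sqrt{\left(G{\left(P,96 \right)} + 8318\right) - 26825} = \sqrt{\left(- \frac{1}{95} + 8318\right) - 26825} = \sqrt{\frac{790209}{95} - 26825} = \sqrt{- \frac{1758166}{95}} = \frac{i \sqrt{167025770}}{95}$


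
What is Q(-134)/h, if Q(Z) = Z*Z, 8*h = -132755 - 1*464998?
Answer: -143648/597753 ≈ -0.24031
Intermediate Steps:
h = -597753/8 (h = (-132755 - 1*464998)/8 = (-132755 - 464998)/8 = (⅛)*(-597753) = -597753/8 ≈ -74719.)
Q(Z) = Z²
Q(-134)/h = (-134)²/(-597753/8) = 17956*(-8/597753) = -143648/597753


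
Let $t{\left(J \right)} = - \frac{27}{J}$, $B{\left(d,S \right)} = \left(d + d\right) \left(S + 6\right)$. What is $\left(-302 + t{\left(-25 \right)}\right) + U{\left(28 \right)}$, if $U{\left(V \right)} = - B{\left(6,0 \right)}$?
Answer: $- \frac{9323}{25} \approx -372.92$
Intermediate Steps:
$B{\left(d,S \right)} = 2 d \left(6 + S\right)$
$U{\left(V \right)} = -72$ ($U{\left(V \right)} = - 2 \cdot 6 \left(6 + 0\right) = - 2 \cdot 6 \cdot 6 = \left(-1\right) 72 = -72$)
$\left(-302 + t{\left(-25 \right)}\right) + U{\left(28 \right)} = \left(-302 - \frac{27}{-25}\right) - 72 = \left(-302 - - \frac{27}{25}\right) - 72 = \left(-302 + \frac{27}{25}\right) - 72 = - \frac{7523}{25} - 72 = - \frac{9323}{25}$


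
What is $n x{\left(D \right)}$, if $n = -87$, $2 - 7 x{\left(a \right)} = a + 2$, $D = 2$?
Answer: $\frac{174}{7} \approx 24.857$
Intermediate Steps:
$x{\left(a \right)} = - \frac{a}{7}$ ($x{\left(a \right)} = \frac{2}{7} - \frac{a + 2}{7} = \frac{2}{7} - \frac{2 + a}{7} = \frac{2}{7} - \left(\frac{2}{7} + \frac{a}{7}\right) = - \frac{a}{7}$)
$n x{\left(D \right)} = - 87 \left(\left(- \frac{1}{7}\right) 2\right) = \left(-87\right) \left(- \frac{2}{7}\right) = \frac{174}{7}$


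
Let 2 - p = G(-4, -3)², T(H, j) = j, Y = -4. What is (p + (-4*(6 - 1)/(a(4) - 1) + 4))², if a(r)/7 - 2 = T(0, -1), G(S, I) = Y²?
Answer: 577600/9 ≈ 64178.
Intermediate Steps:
G(S, I) = 16 (G(S, I) = (-4)² = 16)
a(r) = 7 (a(r) = 14 + 7*(-1) = 14 - 7 = 7)
p = -254 (p = 2 - 1*16² = 2 - 1*256 = 2 - 256 = -254)
(p + (-4*(6 - 1)/(a(4) - 1) + 4))² = (-254 + (-4*(6 - 1)/(7 - 1) + 4))² = (-254 + (-20/6 + 4))² = (-254 + (-4*⅚ + 4))² = (-254 + (-10/3 + 4))² = (-254 + ⅔)² = (-760/3)² = 577600/9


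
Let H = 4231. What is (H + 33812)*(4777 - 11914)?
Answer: -271512891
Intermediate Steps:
(H + 33812)*(4777 - 11914) = (4231 + 33812)*(4777 - 11914) = 38043*(-7137) = -271512891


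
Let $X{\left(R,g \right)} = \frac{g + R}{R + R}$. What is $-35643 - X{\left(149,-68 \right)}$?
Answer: $- \frac{10621695}{298} \approx -35643.0$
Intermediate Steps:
$X{\left(R,g \right)} = \frac{R + g}{2 R}$
$-35643 - X{\left(149,-68 \right)} = -35643 - \frac{149 - 68}{2 \cdot 149} = -35643 - \frac{1}{2} \cdot \frac{1}{149} \cdot 81 = -35643 - \frac{81}{298} = - \frac{10621695}{298}$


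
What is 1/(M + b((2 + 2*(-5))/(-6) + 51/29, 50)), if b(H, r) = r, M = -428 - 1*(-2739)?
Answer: 1/2361 ≈ 0.00042355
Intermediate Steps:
M = 2311 (M = -428 + 2739 = 2311)
1/(M + b((2 + 2*(-5))/(-6) + 51/29, 50)) = 1/(2311 + 50) = 1/2361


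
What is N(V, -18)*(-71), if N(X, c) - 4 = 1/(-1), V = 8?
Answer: -213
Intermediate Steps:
N(X, c) = 3 (N(X, c) = 4 + 1/(-1) = 4 - 1 = 3)
N(V, -18)*(-71) = 3*(-71) = -213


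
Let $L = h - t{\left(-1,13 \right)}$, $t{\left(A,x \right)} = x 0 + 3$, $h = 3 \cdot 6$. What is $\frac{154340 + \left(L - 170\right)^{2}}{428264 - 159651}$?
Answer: $\frac{178365}{268613} \approx 0.66402$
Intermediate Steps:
$h = 18$
$t{\left(A,x \right)} = 3$ ($t{\left(A,x \right)} = 0 + 3 = 3$)
$L = 15$ ($L = 18 - 3 = 15$)
$\frac{154340 + \left(L - 170\right)^{2}}{428264 - 159651} = \frac{154340 + \left(15 - 170\right)^{2}}{428264 - 159651} = \frac{154340 + \left(-155\right)^{2}}{268613} = \left(154340 + 24025\right) \frac{1}{268613} = 178365 \cdot \frac{1}{268613} = \frac{178365}{268613}$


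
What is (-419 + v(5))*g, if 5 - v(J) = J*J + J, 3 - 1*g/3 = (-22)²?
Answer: 640692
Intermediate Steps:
g = -1443 (g = 9 - 3*(-22)² = 9 - 3*484 = 9 - 1452 = -1443)
v(J) = 5 - J - J² (v(J) = 5 - (J*J + J) = 5 - (J² + J) = 5 - (J + J²) = 5 + (-J - J²) = 5 - J - J²)
(-419 + v(5))*g = (-419 + (5 - 1*5 - 1*5²))*(-1443) = (-419 + (5 - 5 - 1*25))*(-1443) = (-419 + (5 - 5 - 25))*(-1443) = (-419 - 25)*(-1443) = -444*(-1443) = 640692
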